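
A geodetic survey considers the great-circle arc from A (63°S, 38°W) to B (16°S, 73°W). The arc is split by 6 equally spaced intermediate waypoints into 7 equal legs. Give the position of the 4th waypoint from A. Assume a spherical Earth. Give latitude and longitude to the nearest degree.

≈ (37°S, 64°W)

Write both endpoints as unit vectors p₁, p₂ with components (cos φ cos λ, cos φ sin λ, sin φ).
The central angle between the endpoints is δ = arccos(p₁·p₂) ≈ 0.923 rad (52.9°).
Interpolate at f = 4/7 with slerp weights a = sin((1−f)δ)/sin δ ≈ 0.483, b = sin(fδ)/sin δ ≈ 0.631.
p = a·p₁ + b·p₂ ≈ (0.350, -0.715, -0.605); φ = arcsin(p_z) ≈ -37.20°, λ = atan2(p_y, p_x) ≈ -63.91°.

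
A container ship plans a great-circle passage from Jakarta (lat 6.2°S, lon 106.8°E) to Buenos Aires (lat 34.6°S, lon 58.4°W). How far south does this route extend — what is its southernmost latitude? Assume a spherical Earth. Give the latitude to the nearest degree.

The great circle lies in the plane with unit normal n̂ = (p₁ × p₂)/|p₁ × p₂|.
Here n̂_z ≈ -0.306; the vertex latitude is φ_max = arccos|n̂_z| ≈ 72.2°.

≈ 72°S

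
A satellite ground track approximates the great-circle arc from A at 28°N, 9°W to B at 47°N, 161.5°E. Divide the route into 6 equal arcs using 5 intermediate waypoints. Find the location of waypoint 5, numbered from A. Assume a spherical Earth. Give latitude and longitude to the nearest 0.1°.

Convert each endpoint to a unit vector on the sphere (x = cos φ cos λ, y = cos φ sin λ, z = sin φ).
The central angle between the endpoints is δ = arccos(p₁·p₂) ≈ 1.824 rad (104.5°).
Interpolate at f = 5/6 with slerp weights a = sin((1−f)δ)/sin δ ≈ 0.309, b = sin(fδ)/sin δ ≈ 1.032.
p = a·p₁ + b·p₂ ≈ (-0.398, 0.181, 0.900); φ = arcsin(p_z) ≈ 64.11°, λ = atan2(p_y, p_x) ≈ 155.58°.

≈ 64.1°N, 155.6°E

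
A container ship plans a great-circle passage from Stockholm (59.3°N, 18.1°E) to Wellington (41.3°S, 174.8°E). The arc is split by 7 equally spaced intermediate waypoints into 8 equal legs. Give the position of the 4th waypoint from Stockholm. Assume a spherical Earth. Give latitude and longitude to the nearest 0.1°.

≈ 29.9°N, 139.2°E

Convert each endpoint to a unit vector on the sphere (x = cos φ cos λ, y = cos φ sin λ, z = sin φ).
The central angle between the endpoints is δ = arccos(p₁·p₂) ≈ 2.738 rad (156.9°).
Interpolate at f = 4/8 with slerp weights a = sin((1−f)δ)/sin δ ≈ 2.497, b = sin(fδ)/sin δ ≈ 2.497.
p = a·p₁ + b·p₂ ≈ (-0.656, 0.566, 0.499); φ = arcsin(p_z) ≈ 29.93°, λ = atan2(p_y, p_x) ≈ 139.23°.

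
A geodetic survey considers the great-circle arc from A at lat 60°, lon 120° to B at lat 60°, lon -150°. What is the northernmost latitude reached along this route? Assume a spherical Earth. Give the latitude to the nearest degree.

≈ 68°

The great circle lies in the plane with unit normal n̂ = (p₁ × p₂)/|p₁ × p₂|.
Here n̂_z ≈ +0.378; the vertex latitude is φ_max = arccos|n̂_z| ≈ 67.8°.
Check via Clairaut: cos φ_max = |cos φ₁| · sin C = cos(60.0°)·sin(49.1°) ≈ 0.378, again giving ≈ 67.8°.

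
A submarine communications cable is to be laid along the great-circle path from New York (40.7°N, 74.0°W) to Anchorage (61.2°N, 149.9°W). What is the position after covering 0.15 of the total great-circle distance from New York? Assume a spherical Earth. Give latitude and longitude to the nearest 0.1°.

≈ (46.2°N, 80.6°W)

Convert each endpoint to a unit vector on the sphere (x = cos φ cos λ, y = cos φ sin λ, z = sin φ).
The central angle between the endpoints is δ = arccos(p₁·p₂) ≈ 0.849 rad (48.7°).
Interpolate at f = 0.15 with slerp weights a = sin((1−f)δ)/sin δ ≈ 0.880, b = sin(fδ)/sin δ ≈ 0.169.
p = a·p₁ + b·p₂ ≈ (0.113, -0.682, 0.722); φ = arcsin(p_z) ≈ 46.24°, λ = atan2(p_y, p_x) ≈ -80.56°.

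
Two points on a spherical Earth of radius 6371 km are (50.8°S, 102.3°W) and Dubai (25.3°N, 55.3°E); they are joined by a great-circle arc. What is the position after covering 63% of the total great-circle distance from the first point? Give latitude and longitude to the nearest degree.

From cos δ = sin φ₁ sin φ₂ + cos φ₁ cos φ₂ cos Δλ, the central angle is δ ≈ 2.605 rad (149.3°).
Interpolate at f = 0.63 with slerp weights a = sin((1−f)δ)/sin δ ≈ 1.607, b = sin(fδ)/sin δ ≈ 1.951.
p = a·p₁ + b·p₂ ≈ (0.788, 0.458, -0.411); φ = arcsin(p_z) ≈ -24.29°, λ = atan2(p_y, p_x) ≈ 30.18°.

≈ (24°S, 30°E)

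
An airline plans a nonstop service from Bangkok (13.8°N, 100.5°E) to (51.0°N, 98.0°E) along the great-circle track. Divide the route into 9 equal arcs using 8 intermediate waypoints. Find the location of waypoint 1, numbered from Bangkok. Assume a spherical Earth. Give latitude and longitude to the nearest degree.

≈ (18°N, 100°E)

Convert each endpoint to a unit vector on the sphere (x = cos φ cos λ, y = cos φ sin λ, z = sin φ).
The central angle between the endpoints is δ = arccos(p₁·p₂) ≈ 0.650 rad (37.3°).
Interpolate at f = 1/9 with slerp weights a = sin((1−f)δ)/sin δ ≈ 0.902, b = sin(fδ)/sin δ ≈ 0.119.
p = a·p₁ + b·p₂ ≈ (-0.170, 0.936, 0.308); φ = arcsin(p_z) ≈ 17.94°, λ = atan2(p_y, p_x) ≈ 100.30°.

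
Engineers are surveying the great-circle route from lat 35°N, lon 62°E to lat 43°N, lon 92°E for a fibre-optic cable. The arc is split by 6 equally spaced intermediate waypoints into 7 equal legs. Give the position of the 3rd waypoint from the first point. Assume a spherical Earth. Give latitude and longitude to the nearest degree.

≈ lat 39°N, lon 74°E

The haversine formula gives a central angle δ ≈ 0.427 rad (24.5°) between the endpoints.
Interpolate at f = 3/7 with slerp weights a = sin((1−f)δ)/sin δ ≈ 0.583, b = sin(fδ)/sin δ ≈ 0.439.
p = a·p₁ + b·p₂ ≈ (0.213, 0.743, 0.634); φ = arcsin(p_z) ≈ 39.37°, λ = atan2(p_y, p_x) ≈ 74.00°.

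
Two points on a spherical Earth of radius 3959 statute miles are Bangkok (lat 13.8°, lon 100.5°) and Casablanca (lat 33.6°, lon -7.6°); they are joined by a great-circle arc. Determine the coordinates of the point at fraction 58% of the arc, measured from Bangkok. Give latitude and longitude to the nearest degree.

≈ lat 38°, lon 43°

Write both endpoints as unit vectors p₁, p₂ with components (cos φ cos λ, cos φ sin λ, sin φ).
The central angle between the endpoints is δ = arccos(p₁·p₂) ≈ 1.690 rad (96.9°).
Interpolate at f = 0.58 with slerp weights a = sin((1−f)δ)/sin δ ≈ 0.656, b = sin(fδ)/sin δ ≈ 0.837.
p = a·p₁ + b·p₂ ≈ (0.575, 0.535, 0.620); φ = arcsin(p_z) ≈ 38.29°, λ = atan2(p_y, p_x) ≈ 42.94°.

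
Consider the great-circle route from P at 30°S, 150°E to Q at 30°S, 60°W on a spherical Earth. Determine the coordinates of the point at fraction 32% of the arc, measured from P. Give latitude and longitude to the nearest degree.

≈ 59°S, 177°W

Convert each endpoint to a unit vector on the sphere (x = cos φ cos λ, y = cos φ sin λ, z = sin φ).
The central angle between the endpoints is δ = arccos(p₁·p₂) ≈ 1.982 rad (113.5°).
Interpolate at f = 0.32 with slerp weights a = sin((1−f)δ)/sin δ ≈ 1.064, b = sin(fδ)/sin δ ≈ 0.646.
p = a·p₁ + b·p₂ ≈ (-0.518, -0.024, -0.855); φ = arcsin(p_z) ≈ -58.77°, λ = atan2(p_y, p_x) ≈ -177.33°.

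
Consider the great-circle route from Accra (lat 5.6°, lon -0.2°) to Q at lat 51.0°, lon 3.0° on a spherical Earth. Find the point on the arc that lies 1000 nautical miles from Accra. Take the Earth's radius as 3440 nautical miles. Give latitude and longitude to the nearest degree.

≈ lat 22°, lon 1°

Convert each endpoint to a unit vector on the sphere (x = cos φ cos λ, y = cos φ sin λ, z = sin φ).
The central angle between the endpoints is δ = arccos(p₁·p₂) ≈ 0.794 rad (45.5°). The total great-circle distance is δ·R ≈ 0.794 × 3440 ≈ 2731 nmi, so the target fraction is f = 1000/2731 ≈ 0.366.
Interpolate at f ≈ 0.366 with slerp weights a = sin((1−f)δ)/sin δ ≈ 0.676, b = sin(fδ)/sin δ ≈ 0.402.
p = a·p₁ + b·p₂ ≈ (0.926, 0.011, 0.378); φ = arcsin(p_z) ≈ 22.23°, λ = atan2(p_y, p_x) ≈ 0.67°.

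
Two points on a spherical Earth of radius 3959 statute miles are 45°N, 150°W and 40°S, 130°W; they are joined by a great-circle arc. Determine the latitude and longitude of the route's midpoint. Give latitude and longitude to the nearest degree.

≈ 3°N, 140°W

Write both endpoints as unit vectors p₁, p₂ with components (cos φ cos λ, cos φ sin λ, sin φ).
The central angle between the endpoints is δ = arccos(p₁·p₂) ≈ 1.516 rad (86.9°).
Interpolate at f = 1/2 with slerp weights a = sin((1−f)δ)/sin δ ≈ 0.689, b = sin(fδ)/sin δ ≈ 0.689.
p = a·p₁ + b·p₂ ≈ (-0.761, -0.648, 0.044); φ = arcsin(p_z) ≈ 2.54°, λ = atan2(p_y, p_x) ≈ -139.60°.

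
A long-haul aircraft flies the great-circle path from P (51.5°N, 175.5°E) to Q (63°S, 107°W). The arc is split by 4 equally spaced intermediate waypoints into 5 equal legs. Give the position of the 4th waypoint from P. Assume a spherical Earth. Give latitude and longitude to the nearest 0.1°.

≈ (42.8°S, 135.0°W)

Write both endpoints as unit vectors p₁, p₂ with components (cos φ cos λ, cos φ sin λ, sin φ).
The central angle between the endpoints is δ = arccos(p₁·p₂) ≈ 2.260 rad (129.5°).
Interpolate at f = 4/5 with slerp weights a = sin((1−f)δ)/sin δ ≈ 0.566, b = sin(fδ)/sin δ ≈ 1.260.
p = a·p₁ + b·p₂ ≈ (-0.519, -0.519, -0.679); φ = arcsin(p_z) ≈ -42.79°, λ = atan2(p_y, p_x) ≈ -134.96°.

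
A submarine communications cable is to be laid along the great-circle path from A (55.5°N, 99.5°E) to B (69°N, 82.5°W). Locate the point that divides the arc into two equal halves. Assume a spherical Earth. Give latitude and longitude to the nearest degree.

Convert each endpoint to a unit vector on the sphere (x = cos φ cos λ, y = cos φ sin λ, z = sin φ).
The central angle between the endpoints is δ = arccos(p₁·p₂) ≈ 0.969 rad (55.5°).
Interpolate at f = 1/2 with slerp weights a = sin((1−f)δ)/sin δ ≈ 0.565, b = sin(fδ)/sin δ ≈ 0.565.
p = a·p₁ + b·p₂ ≈ (-0.026, 0.115, 0.993); φ = arcsin(p_z) ≈ 83.23°, λ = atan2(p_y, p_x) ≈ 102.94°.

≈ (83°N, 103°E)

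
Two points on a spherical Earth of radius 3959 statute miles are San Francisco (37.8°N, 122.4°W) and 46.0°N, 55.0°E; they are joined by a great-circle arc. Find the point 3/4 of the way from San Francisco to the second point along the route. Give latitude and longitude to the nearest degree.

The haversine formula gives a central angle δ ≈ 1.678 rad (96.2°) between the endpoints.
Interpolate at f = 3/4 with slerp weights a = sin((1−f)δ)/sin δ ≈ 0.410, b = sin(fδ)/sin δ ≈ 0.957.
p = a·p₁ + b·p₂ ≈ (0.208, 0.271, 0.940); φ = arcsin(p_z) ≈ 70.01°, λ = atan2(p_y, p_x) ≈ 52.54°.

≈ 70°N, 53°E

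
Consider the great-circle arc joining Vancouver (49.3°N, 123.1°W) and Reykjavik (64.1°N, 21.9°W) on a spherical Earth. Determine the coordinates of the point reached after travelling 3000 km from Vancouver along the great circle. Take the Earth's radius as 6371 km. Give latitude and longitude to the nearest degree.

≈ 67°N, 83°W

From cos δ = sin φ₁ sin φ₂ + cos φ₁ cos φ₂ cos Δλ, the central angle is δ ≈ 0.894 rad (51.2°). The total great-circle distance is δ·R ≈ 0.894 × 6371 ≈ 5693 km, so the target fraction is f = 3000/5693 ≈ 0.527.
Interpolate at f ≈ 0.527 with slerp weights a = sin((1−f)δ)/sin δ ≈ 0.526, b = sin(fδ)/sin δ ≈ 0.582.
p = a·p₁ + b·p₂ ≈ (0.048, -0.382, 0.923); φ = arcsin(p_z) ≈ 67.33°, λ = atan2(p_y, p_x) ≈ -82.77°.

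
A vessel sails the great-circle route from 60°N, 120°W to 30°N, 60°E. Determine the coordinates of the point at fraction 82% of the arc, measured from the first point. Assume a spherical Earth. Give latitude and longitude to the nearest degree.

≈ 46°N, 60°E

Convert each endpoint to a unit vector on the sphere (x = cos φ cos λ, y = cos φ sin λ, z = sin φ).
The central angle between the endpoints is δ = arccos(p₁·p₂) ≈ 1.571 rad (90.0°).
Interpolate at f = 0.82 with slerp weights a = sin((1−f)δ)/sin δ ≈ 0.279, b = sin(fδ)/sin δ ≈ 0.960.
p = a·p₁ + b·p₂ ≈ (0.346, 0.599, 0.722); φ = arcsin(p_z) ≈ 46.20°, λ = atan2(p_y, p_x) ≈ 60.00°.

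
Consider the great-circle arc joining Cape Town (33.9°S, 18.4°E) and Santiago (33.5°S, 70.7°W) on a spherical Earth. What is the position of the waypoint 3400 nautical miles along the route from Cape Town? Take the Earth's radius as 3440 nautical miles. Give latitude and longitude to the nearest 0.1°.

≈ (39.5°S, 53.9°W)

The haversine formula gives a central angle δ ≈ 1.246 rad (71.4°) between the endpoints. The total great-circle distance is δ·R ≈ 1.246 × 3440 ≈ 4288 nmi, so the target fraction is f = 3400/4288 ≈ 0.793.
Interpolate at f ≈ 0.793 with slerp weights a = sin((1−f)δ)/sin δ ≈ 0.269, b = sin(fδ)/sin δ ≈ 0.881.
p = a·p₁ + b·p₂ ≈ (0.455, -0.623, -0.636); φ = arcsin(p_z) ≈ -39.53°, λ = atan2(p_y, p_x) ≈ -53.86°.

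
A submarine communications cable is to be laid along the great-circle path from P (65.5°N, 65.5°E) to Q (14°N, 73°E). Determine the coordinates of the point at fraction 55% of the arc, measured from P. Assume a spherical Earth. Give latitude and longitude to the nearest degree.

Write both endpoints as unit vectors p₁, p₂ with components (cos φ cos λ, cos φ sin λ, sin φ).
The central angle between the endpoints is δ = arccos(p₁·p₂) ≈ 0.903 rad (51.8°).
Interpolate at f = 0.55 with slerp weights a = sin((1−f)δ)/sin δ ≈ 0.503, b = sin(fδ)/sin δ ≈ 0.607.
p = a·p₁ + b·p₂ ≈ (0.259, 0.753, 0.605); φ = arcsin(p_z) ≈ 37.22°, λ = atan2(p_y, p_x) ≈ 71.04°.

≈ (37°N, 71°E)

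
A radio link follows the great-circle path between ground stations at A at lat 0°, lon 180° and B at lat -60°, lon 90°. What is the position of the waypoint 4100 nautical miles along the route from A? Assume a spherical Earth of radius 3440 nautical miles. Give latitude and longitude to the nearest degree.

Write both endpoints as unit vectors p₁, p₂ with components (cos φ cos λ, cos φ sin λ, sin φ).
The central angle between the endpoints is δ = arccos(p₁·p₂) ≈ 1.571 rad (90.0°). The total great-circle distance is δ·R ≈ 1.571 × 3440 ≈ 5404 nmi, so the target fraction is f = 4100/5404 ≈ 0.759.
Interpolate at f ≈ 0.759 with slerp weights a = sin((1−f)δ)/sin δ ≈ 0.370, b = sin(fδ)/sin δ ≈ 0.929.
p = a·p₁ + b·p₂ ≈ (-0.370, 0.465, -0.805); φ = arcsin(p_z) ≈ -53.57°, λ = atan2(p_y, p_x) ≈ 128.53°.

≈ lat -54°, lon 129°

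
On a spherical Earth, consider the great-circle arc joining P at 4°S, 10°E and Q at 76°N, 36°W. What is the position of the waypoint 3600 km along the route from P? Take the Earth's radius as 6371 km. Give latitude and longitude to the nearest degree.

Convert each endpoint to a unit vector on the sphere (x = cos φ cos λ, y = cos φ sin λ, z = sin φ).
The central angle between the endpoints is δ = arccos(p₁·p₂) ≈ 1.471 rad (84.3°). The total great-circle distance is δ·R ≈ 1.471 × 6371 ≈ 9370 km, so the target fraction is f = 3600/9370 ≈ 0.384.
Interpolate at f ≈ 0.384 with slerp weights a = sin((1−f)δ)/sin δ ≈ 0.791, b = sin(fδ)/sin δ ≈ 0.538.
p = a·p₁ + b·p₂ ≈ (0.882, 0.060, 0.467); φ = arcsin(p_z) ≈ 27.84°, λ = atan2(p_y, p_x) ≈ 3.92°.

≈ 28°N, 4°E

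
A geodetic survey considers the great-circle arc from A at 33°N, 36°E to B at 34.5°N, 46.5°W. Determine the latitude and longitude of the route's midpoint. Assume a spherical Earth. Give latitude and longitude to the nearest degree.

≈ 42°N, 5°W

Write both endpoints as unit vectors p₁, p₂ with components (cos φ cos λ, cos φ sin λ, sin φ).
The central angle between the endpoints is δ = arccos(p₁·p₂) ≈ 1.161 rad (66.5°).
Interpolate at f = 1/2 with slerp weights a = sin((1−f)δ)/sin δ ≈ 0.598, b = sin(fδ)/sin δ ≈ 0.598.
p = a·p₁ + b·p₂ ≈ (0.745, -0.063, 0.664); φ = arcsin(p_z) ≈ 41.63°, λ = atan2(p_y, p_x) ≈ -4.81°.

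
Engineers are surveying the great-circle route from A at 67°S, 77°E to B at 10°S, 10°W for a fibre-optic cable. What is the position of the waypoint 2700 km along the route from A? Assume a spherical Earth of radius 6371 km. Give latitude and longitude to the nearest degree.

The haversine formula gives a central angle δ ≈ 1.390 rad (79.6°) between the endpoints. The total great-circle distance is δ·R ≈ 1.390 × 6371 ≈ 8855 km, so the target fraction is f = 2700/8855 ≈ 0.305.
Interpolate at f ≈ 0.305 with slerp weights a = sin((1−f)δ)/sin δ ≈ 0.836, b = sin(fδ)/sin δ ≈ 0.418.
p = a·p₁ + b·p₂ ≈ (0.479, 0.247, -0.842); φ = arcsin(p_z) ≈ -57.40°, λ = atan2(p_y, p_x) ≈ 27.27°.

≈ 57°S, 27°E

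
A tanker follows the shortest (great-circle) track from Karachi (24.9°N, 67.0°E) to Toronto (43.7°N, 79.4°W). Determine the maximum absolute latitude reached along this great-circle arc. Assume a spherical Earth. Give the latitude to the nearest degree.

The great circle lies in the plane with unit normal n̂ = (p₁ × p₂)/|p₁ × p₂|.
Here n̂_z ≈ -0.375; the vertex latitude is φ_max = arccos|n̂_z| ≈ 68.0°.
Check via Clairaut: cos φ_max = |cos φ₁| · sin C = cos(24.9°)·sin(24.4°) ≈ 0.375, again giving ≈ 68.0°.

≈ 68°N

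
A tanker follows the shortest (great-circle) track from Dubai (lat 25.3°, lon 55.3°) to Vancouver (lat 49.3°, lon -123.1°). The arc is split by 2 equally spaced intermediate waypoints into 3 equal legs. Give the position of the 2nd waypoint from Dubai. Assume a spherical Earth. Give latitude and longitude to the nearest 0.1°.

≈ lat 84.4°, lon -114.3°

From cos δ = sin φ₁ sin φ₂ + cos φ₁ cos φ₂ cos Δλ, the central angle is δ ≈ 1.839 rad (105.4°).
Interpolate at f = 2/3 with slerp weights a = sin((1−f)δ)/sin δ ≈ 0.597, b = sin(fδ)/sin δ ≈ 0.976.
p = a·p₁ + b·p₂ ≈ (-0.040, -0.090, 0.995); φ = arcsin(p_z) ≈ 84.35°, λ = atan2(p_y, p_x) ≈ -114.29°.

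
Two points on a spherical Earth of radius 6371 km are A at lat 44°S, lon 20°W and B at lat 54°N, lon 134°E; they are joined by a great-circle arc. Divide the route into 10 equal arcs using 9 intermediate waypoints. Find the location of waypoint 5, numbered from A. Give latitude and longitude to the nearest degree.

The haversine formula gives a central angle δ ≈ 2.799 rad (160.4°) between the endpoints.
Interpolate at f = 5/10 with slerp weights a = sin((1−f)δ)/sin δ ≈ 2.937, b = sin(fδ)/sin δ ≈ 2.937.
p = a·p₁ + b·p₂ ≈ (0.786, 0.519, 0.336); φ = arcsin(p_z) ≈ 19.62°, λ = atan2(p_y, p_x) ≈ 33.45°.

≈ lat 20°N, lon 33°E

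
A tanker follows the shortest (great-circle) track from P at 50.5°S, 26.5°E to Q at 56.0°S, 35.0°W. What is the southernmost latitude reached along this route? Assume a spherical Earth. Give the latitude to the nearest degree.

≈ 58°S

The great circle lies in the plane with unit normal n̂ = (p₁ × p₂)/|p₁ × p₂|.
Here n̂_z ≈ -0.532; the vertex latitude is φ_max = arccos|n̂_z| ≈ 57.8°.
Check via Clairaut: cos φ_max = |cos φ₁| · sin C = cos(50.5°)·sin(123.2°) ≈ 0.532, again giving ≈ 57.8°.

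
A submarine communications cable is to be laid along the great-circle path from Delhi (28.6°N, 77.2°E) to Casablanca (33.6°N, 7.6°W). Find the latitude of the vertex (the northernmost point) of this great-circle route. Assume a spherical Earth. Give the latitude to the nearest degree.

≈ 39°N

The great circle lies in the plane with unit normal n̂ = (p₁ × p₂)/|p₁ × p₂|.
Here n̂_z ≈ -0.772; the vertex latitude is φ_max = arccos|n̂_z| ≈ 39.5°.
Check via Clairaut: cos φ_max = |cos φ₁| · sin C = cos(28.6°)·sin(61.5°) ≈ 0.772, again giving ≈ 39.5°.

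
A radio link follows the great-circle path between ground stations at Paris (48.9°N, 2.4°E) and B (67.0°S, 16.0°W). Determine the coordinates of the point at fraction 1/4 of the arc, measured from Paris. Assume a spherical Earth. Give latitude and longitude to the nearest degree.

Write both endpoints as unit vectors p₁, p₂ with components (cos φ cos λ, cos φ sin λ, sin φ).
The central angle between the endpoints is δ = arccos(p₁·p₂) ≈ 2.037 rad (116.7°).
Interpolate at f = 1/4 with slerp weights a = sin((1−f)δ)/sin δ ≈ 1.119, b = sin(fδ)/sin δ ≈ 0.546.
p = a·p₁ + b·p₂ ≈ (0.940, -0.028, 0.340); φ = arcsin(p_z) ≈ 19.90°, λ = atan2(p_y, p_x) ≈ -1.71°.

≈ (20°N, 2°W)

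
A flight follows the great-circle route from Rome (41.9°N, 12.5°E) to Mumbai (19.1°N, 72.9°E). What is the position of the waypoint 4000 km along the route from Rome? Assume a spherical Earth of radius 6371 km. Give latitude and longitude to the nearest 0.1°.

≈ 30.3°N, 55.2°E

Convert each endpoint to a unit vector on the sphere (x = cos φ cos λ, y = cos φ sin λ, z = sin φ).
The central angle between the endpoints is δ = arccos(p₁·p₂) ≈ 0.969 rad (55.5°). The total great-circle distance is δ·R ≈ 0.969 × 6371 ≈ 6175 km, so the target fraction is f = 4000/6175 ≈ 0.648.
Interpolate at f ≈ 0.648 with slerp weights a = sin((1−f)δ)/sin δ ≈ 0.406, b = sin(fδ)/sin δ ≈ 0.712.
p = a·p₁ + b·p₂ ≈ (0.493, 0.709, 0.504); φ = arcsin(p_z) ≈ 30.29°, λ = atan2(p_y, p_x) ≈ 55.18°.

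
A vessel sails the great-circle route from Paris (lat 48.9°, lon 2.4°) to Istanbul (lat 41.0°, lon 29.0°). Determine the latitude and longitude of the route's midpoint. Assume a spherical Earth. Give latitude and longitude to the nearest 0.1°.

≈ lat 45.7°, lon 16.6°

Write both endpoints as unit vectors p₁, p₂ with components (cos φ cos λ, cos φ sin λ, sin φ).
The central angle between the endpoints is δ = arccos(p₁·p₂) ≈ 0.354 rad (20.3°).
Interpolate at f = 1/2 with slerp weights a = sin((1−f)δ)/sin δ ≈ 0.508, b = sin(fδ)/sin δ ≈ 0.508.
p = a·p₁ + b·p₂ ≈ (0.669, 0.200, 0.716); φ = arcsin(p_z) ≈ 45.72°, λ = atan2(p_y, p_x) ≈ 16.63°.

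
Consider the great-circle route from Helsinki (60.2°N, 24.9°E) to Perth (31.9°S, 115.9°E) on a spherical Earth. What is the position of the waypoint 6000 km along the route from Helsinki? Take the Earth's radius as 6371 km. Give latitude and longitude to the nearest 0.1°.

≈ (23.4°N, 82.6°E)

Convert each endpoint to a unit vector on the sphere (x = cos φ cos λ, y = cos φ sin λ, z = sin φ).
The central angle between the endpoints is δ = arccos(p₁·p₂) ≈ 2.055 rad (117.8°). The total great-circle distance is δ·R ≈ 2.055 × 6371 ≈ 13095 km, so the target fraction is f = 6000/13095 ≈ 0.458.
Interpolate at f ≈ 0.458 with slerp weights a = sin((1−f)δ)/sin δ ≈ 1.014, b = sin(fδ)/sin δ ≈ 0.914.
p = a·p₁ + b·p₂ ≈ (0.118, 0.910, 0.397); φ = arcsin(p_z) ≈ 23.40°, λ = atan2(p_y, p_x) ≈ 82.60°.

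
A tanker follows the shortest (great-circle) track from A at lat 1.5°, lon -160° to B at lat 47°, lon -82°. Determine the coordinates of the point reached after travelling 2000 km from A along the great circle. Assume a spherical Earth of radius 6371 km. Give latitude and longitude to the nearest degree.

≈ lat 15°, lon -148°

From cos δ = sin φ₁ sin φ₂ + cos φ₁ cos φ₂ cos Δλ, the central angle is δ ≈ 1.409 rad (80.7°). The total great-circle distance is δ·R ≈ 1.409 × 6371 ≈ 8978 km, so the target fraction is f = 2000/8978 ≈ 0.223.
Interpolate at f ≈ 0.223 with slerp weights a = sin((1−f)δ)/sin δ ≈ 0.901, b = sin(fδ)/sin δ ≈ 0.313.
p = a·p₁ + b·p₂ ≈ (-0.816, -0.519, 0.252); φ = arcsin(p_z) ≈ 14.62°, λ = atan2(p_y, p_x) ≈ -147.54°.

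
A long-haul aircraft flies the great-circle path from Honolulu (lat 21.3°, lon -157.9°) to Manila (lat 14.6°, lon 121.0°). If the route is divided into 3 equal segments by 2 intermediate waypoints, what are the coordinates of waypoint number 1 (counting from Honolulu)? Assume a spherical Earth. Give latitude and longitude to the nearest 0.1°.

Convert each endpoint to a unit vector on the sphere (x = cos φ cos λ, y = cos φ sin λ, z = sin φ).
The central angle between the endpoints is δ = arccos(p₁·p₂) ≈ 1.338 rad (76.6°).
Interpolate at f = 1/3 with slerp weights a = sin((1−f)δ)/sin δ ≈ 0.800, b = sin(fδ)/sin δ ≈ 0.443.
p = a·p₁ + b·p₂ ≈ (-0.911, 0.087, 0.402); φ = arcsin(p_z) ≈ 23.72°, λ = atan2(p_y, p_x) ≈ 174.53°.

≈ lat 23.7°, lon 174.5°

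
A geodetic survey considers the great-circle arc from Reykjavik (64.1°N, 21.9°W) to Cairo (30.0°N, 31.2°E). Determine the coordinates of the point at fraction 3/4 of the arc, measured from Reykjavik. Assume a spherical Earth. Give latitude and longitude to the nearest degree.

≈ (40°N, 24°E)

Convert each endpoint to a unit vector on the sphere (x = cos φ cos λ, y = cos φ sin λ, z = sin φ).
The central angle between the endpoints is δ = arccos(p₁·p₂) ≈ 0.827 rad (47.4°).
Interpolate at f = 3/4 with slerp weights a = sin((1−f)δ)/sin δ ≈ 0.279, b = sin(fδ)/sin δ ≈ 0.790.
p = a·p₁ + b·p₂ ≈ (0.698, 0.309, 0.646); φ = arcsin(p_z) ≈ 40.23°, λ = atan2(p_y, p_x) ≈ 23.87°.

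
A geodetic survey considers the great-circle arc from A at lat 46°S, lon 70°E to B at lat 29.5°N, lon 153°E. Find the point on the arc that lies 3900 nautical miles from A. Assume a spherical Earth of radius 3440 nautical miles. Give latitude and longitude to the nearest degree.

From cos δ = sin φ₁ sin φ₂ + cos φ₁ cos φ₂ cos Δλ, the central angle is δ ≈ 1.855 rad (106.3°). The total great-circle distance is δ·R ≈ 1.855 × 3440 ≈ 6382 nmi, so the target fraction is f = 3900/6382 ≈ 0.611.
Interpolate at f ≈ 0.611 with slerp weights a = sin((1−f)δ)/sin δ ≈ 0.688, b = sin(fδ)/sin δ ≈ 0.944.
p = a·p₁ + b·p₂ ≈ (-0.569, 0.822, -0.030); φ = arcsin(p_z) ≈ -1.73°, λ = atan2(p_y, p_x) ≈ 124.66°.

≈ lat 2°S, lon 125°E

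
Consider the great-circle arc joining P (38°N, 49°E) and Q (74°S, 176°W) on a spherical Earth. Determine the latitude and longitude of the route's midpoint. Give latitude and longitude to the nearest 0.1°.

≈ (29.0°S, 67.2°E)

Write both endpoints as unit vectors p₁, p₂ with components (cos φ cos λ, cos φ sin λ, sin φ).
The central angle between the endpoints is δ = arccos(p₁·p₂) ≈ 2.412 rad (138.2°).
Interpolate at f = 1/2 with slerp weights a = sin((1−f)δ)/sin δ ≈ 1.401, b = sin(fδ)/sin δ ≈ 1.401.
p = a·p₁ + b·p₂ ≈ (0.339, 0.806, -0.484); φ = arcsin(p_z) ≈ -28.97°, λ = atan2(p_y, p_x) ≈ 67.19°.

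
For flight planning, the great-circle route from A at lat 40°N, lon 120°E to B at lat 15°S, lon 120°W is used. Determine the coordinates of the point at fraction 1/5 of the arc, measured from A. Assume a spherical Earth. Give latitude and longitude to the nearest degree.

≈ lat 39°N, lon 152°E

From cos δ = sin φ₁ sin φ₂ + cos φ₁ cos φ₂ cos Δλ, the central angle is δ ≈ 2.137 rad (122.4°).
Interpolate at f = 1/5 with slerp weights a = sin((1−f)δ)/sin δ ≈ 1.173, b = sin(fδ)/sin δ ≈ 0.491.
p = a·p₁ + b·p₂ ≈ (-0.687, 0.368, 0.627); φ = arcsin(p_z) ≈ 38.84°, λ = atan2(p_y, p_x) ≈ 151.83°.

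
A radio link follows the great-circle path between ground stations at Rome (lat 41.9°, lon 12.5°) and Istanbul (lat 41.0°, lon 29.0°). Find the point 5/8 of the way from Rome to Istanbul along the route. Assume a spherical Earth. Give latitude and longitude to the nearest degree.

From cos δ = sin φ₁ sin φ₂ + cos φ₁ cos φ₂ cos Δλ, the central angle is δ ≈ 0.216 rad (12.4°).
Interpolate at f = 5/8 with slerp weights a = sin((1−f)δ)/sin δ ≈ 0.378, b = sin(fδ)/sin δ ≈ 0.628.
p = a·p₁ + b·p₂ ≈ (0.689, 0.291, 0.664); φ = arcsin(p_z) ≈ 41.61°, λ = atan2(p_y, p_x) ≈ 22.87°.

≈ lat 42°, lon 23°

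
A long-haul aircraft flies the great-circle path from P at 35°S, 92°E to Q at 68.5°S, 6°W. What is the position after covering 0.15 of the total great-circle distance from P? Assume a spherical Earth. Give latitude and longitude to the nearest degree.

≈ 43°S, 87°E

Convert each endpoint to a unit vector on the sphere (x = cos φ cos λ, y = cos φ sin λ, z = sin φ).
The central angle between the endpoints is δ = arccos(p₁·p₂) ≈ 1.057 rad (60.5°).
Interpolate at f = 0.15 with slerp weights a = sin((1−f)δ)/sin δ ≈ 0.898, b = sin(fδ)/sin δ ≈ 0.181.
p = a·p₁ + b·p₂ ≈ (0.040, 0.728, -0.684); φ = arcsin(p_z) ≈ -43.15°, λ = atan2(p_y, p_x) ≈ 86.83°.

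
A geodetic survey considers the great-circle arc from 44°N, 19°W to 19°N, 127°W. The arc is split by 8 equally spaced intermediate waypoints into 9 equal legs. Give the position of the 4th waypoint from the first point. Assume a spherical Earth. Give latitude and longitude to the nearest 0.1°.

≈ 47.4°N, 76.8°W

From cos δ = sin φ₁ sin φ₂ + cos φ₁ cos φ₂ cos Δλ, the central angle is δ ≈ 1.555 rad (89.1°).
Interpolate at f = 4/9 with slerp weights a = sin((1−f)δ)/sin δ ≈ 0.760, b = sin(fδ)/sin δ ≈ 0.637.
p = a·p₁ + b·p₂ ≈ (0.154, -0.659, 0.736); φ = arcsin(p_z) ≈ 47.37°, λ = atan2(p_y, p_x) ≈ -76.81°.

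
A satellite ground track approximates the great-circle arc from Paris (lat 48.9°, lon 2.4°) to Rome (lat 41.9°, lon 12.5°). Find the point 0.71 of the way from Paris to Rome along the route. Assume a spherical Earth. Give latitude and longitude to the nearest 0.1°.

≈ lat 44.0°, lon 9.8°

Write both endpoints as unit vectors p₁, p₂ with components (cos φ cos λ, cos φ sin λ, sin φ).
The central angle between the endpoints is δ = arccos(p₁·p₂) ≈ 0.174 rad (9.9°).
Interpolate at f = 0.71 with slerp weights a = sin((1−f)δ)/sin δ ≈ 0.291, b = sin(fδ)/sin δ ≈ 0.712.
p = a·p₁ + b·p₂ ≈ (0.709, 0.123, 0.695); φ = arcsin(p_z) ≈ 44.02°, λ = atan2(p_y, p_x) ≈ 9.82°.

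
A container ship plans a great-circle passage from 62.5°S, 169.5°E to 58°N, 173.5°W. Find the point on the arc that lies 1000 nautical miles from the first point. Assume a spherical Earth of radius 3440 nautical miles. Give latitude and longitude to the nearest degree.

≈ 46°S, 174°E

Convert each endpoint to a unit vector on the sphere (x = cos φ cos λ, y = cos φ sin λ, z = sin φ).
The central angle between the endpoints is δ = arccos(p₁·p₂) ≈ 2.116 rad (121.2°). The total great-circle distance is δ·R ≈ 2.116 × 3440 ≈ 7278 nmi, so the target fraction is f = 1000/7278 ≈ 0.137.
Interpolate at f ≈ 0.137 with slerp weights a = sin((1−f)δ)/sin δ ≈ 1.132, b = sin(fδ)/sin δ ≈ 0.335.
p = a·p₁ + b·p₂ ≈ (-0.690, 0.075, -0.720); φ = arcsin(p_z) ≈ -46.02°, λ = atan2(p_y, p_x) ≈ 173.79°.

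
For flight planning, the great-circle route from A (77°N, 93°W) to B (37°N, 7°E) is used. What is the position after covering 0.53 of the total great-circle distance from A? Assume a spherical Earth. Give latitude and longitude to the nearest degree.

≈ (62°N, 8°W)

Convert each endpoint to a unit vector on the sphere (x = cos φ cos λ, y = cos φ sin λ, z = sin φ).
The central angle between the endpoints is δ = arccos(p₁·p₂) ≈ 0.982 rad (56.3°).
Interpolate at f = 0.53 with slerp weights a = sin((1−f)δ)/sin δ ≈ 0.536, b = sin(fδ)/sin δ ≈ 0.598.
p = a·p₁ + b·p₂ ≈ (0.468, -0.062, 0.882); φ = arcsin(p_z) ≈ 61.85°, λ = atan2(p_y, p_x) ≈ -7.56°.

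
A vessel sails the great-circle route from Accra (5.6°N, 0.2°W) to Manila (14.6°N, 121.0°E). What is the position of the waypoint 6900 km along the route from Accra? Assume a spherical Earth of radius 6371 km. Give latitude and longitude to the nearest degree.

From cos δ = sin φ₁ sin φ₂ + cos φ₁ cos φ₂ cos Δλ, the central angle is δ ≈ 2.065 rad (118.3°). The total great-circle distance is δ·R ≈ 2.065 × 6371 ≈ 13156 km, so the target fraction is f = 6900/13156 ≈ 0.524.
Interpolate at f ≈ 0.524 with slerp weights a = sin((1−f)δ)/sin δ ≈ 0.945, b = sin(fδ)/sin δ ≈ 1.003.
p = a·p₁ + b·p₂ ≈ (0.440, 0.829, 0.345); φ = arcsin(p_z) ≈ 20.19°, λ = atan2(p_y, p_x) ≈ 62.05°.

≈ 20°N, 62°E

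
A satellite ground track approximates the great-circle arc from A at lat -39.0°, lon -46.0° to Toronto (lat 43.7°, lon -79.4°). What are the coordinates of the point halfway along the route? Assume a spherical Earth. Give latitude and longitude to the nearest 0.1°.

The haversine formula gives a central angle δ ≈ 1.537 rad (88.0°) between the endpoints.
Interpolate at f = 1/2 with slerp weights a = sin((1−f)δ)/sin δ ≈ 0.695, b = sin(fδ)/sin δ ≈ 0.695.
p = a·p₁ + b·p₂ ≈ (0.468, -0.883, 0.043); φ = arcsin(p_z) ≈ 2.45°, λ = atan2(p_y, p_x) ≈ -62.08°.

≈ lat 2.5°, lon -62.1°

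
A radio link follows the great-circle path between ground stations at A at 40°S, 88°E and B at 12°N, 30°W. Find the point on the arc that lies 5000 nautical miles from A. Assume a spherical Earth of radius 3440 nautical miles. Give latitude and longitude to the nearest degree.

≈ 11°S, 3°W

Convert each endpoint to a unit vector on the sphere (x = cos φ cos λ, y = cos φ sin λ, z = sin φ).
The central angle between the endpoints is δ = arccos(p₁·p₂) ≈ 2.078 rad (119.0°). The total great-circle distance is δ·R ≈ 2.078 × 3440 ≈ 7147 nmi, so the target fraction is f = 5000/7147 ≈ 0.700.
Interpolate at f ≈ 0.700 with slerp weights a = sin((1−f)δ)/sin δ ≈ 0.668, b = sin(fδ)/sin δ ≈ 1.136.
p = a·p₁ + b·p₂ ≈ (0.980, -0.044, -0.193); φ = arcsin(p_z) ≈ -11.16°, λ = atan2(p_y, p_x) ≈ -2.56°.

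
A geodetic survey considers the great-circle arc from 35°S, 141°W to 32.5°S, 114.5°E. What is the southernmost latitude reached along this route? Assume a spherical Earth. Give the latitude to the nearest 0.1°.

≈ 47.5°S

The great circle lies in the plane with unit normal n̂ = (p₁ × p₂)/|p₁ × p₂|.
Here n̂_z ≈ -0.675; the vertex latitude is φ_max = arccos|n̂_z| ≈ 47.5°.
Check via Clairaut: cos φ_max = |cos φ₁| · sin C = cos(35.0°)·sin(124.5°) ≈ 0.675, again giving ≈ 47.5°.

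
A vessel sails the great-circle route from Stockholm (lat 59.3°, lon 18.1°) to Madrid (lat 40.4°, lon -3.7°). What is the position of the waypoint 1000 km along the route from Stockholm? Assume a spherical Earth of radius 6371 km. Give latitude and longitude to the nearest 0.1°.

≈ lat 52.5°, lon 7.5°

Convert each endpoint to a unit vector on the sphere (x = cos φ cos λ, y = cos φ sin λ, z = sin φ).
The central angle between the endpoints is δ = arccos(p₁·p₂) ≈ 0.407 rad (23.3°). The total great-circle distance is δ·R ≈ 0.407 × 6371 ≈ 2594 km, so the target fraction is f = 1000/2594 ≈ 0.386.
Interpolate at f ≈ 0.386 with slerp weights a = sin((1−f)δ)/sin δ ≈ 0.625, b = sin(fδ)/sin δ ≈ 0.395.
p = a·p₁ + b·p₂ ≈ (0.603, 0.080, 0.793); φ = arcsin(p_z) ≈ 52.51°, λ = atan2(p_y, p_x) ≈ 7.53°.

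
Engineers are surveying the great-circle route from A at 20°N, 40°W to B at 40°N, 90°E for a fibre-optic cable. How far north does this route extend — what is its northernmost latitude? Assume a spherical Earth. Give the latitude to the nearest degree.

The great circle lies in the plane with unit normal n̂ = (p₁ × p₂)/|p₁ × p₂|.
Here n̂_z ≈ +0.568; the vertex latitude is φ_max = arccos|n̂_z| ≈ 55.4°.

≈ 55°N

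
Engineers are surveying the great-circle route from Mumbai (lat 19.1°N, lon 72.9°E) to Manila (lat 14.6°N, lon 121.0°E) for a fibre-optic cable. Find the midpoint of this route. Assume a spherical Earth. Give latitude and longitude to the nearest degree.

≈ lat 18°N, lon 97°E

Write both endpoints as unit vectors p₁, p₂ with components (cos φ cos λ, cos φ sin λ, sin φ).
The central angle between the endpoints is δ = arccos(p₁·p₂) ≈ 0.805 rad (46.1°).
Interpolate at f = 1/2 with slerp weights a = sin((1−f)δ)/sin δ ≈ 0.543, b = sin(fδ)/sin δ ≈ 0.543.
p = a·p₁ + b·p₂ ≈ (-0.120, 0.942, 0.315); φ = arcsin(p_z) ≈ 18.35°, λ = atan2(p_y, p_x) ≈ 97.25°.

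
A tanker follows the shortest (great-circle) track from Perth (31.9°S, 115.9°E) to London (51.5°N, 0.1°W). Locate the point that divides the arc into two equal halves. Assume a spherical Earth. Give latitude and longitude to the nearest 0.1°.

≈ 17.6°N, 71.7°E

The haversine formula gives a central angle δ ≈ 2.272 rad (130.2°) between the endpoints.
Interpolate at f = 1/2 with slerp weights a = sin((1−f)δ)/sin δ ≈ 1.187, b = sin(fδ)/sin δ ≈ 1.187.
p = a·p₁ + b·p₂ ≈ (0.299, 0.905, 0.302); φ = arcsin(p_z) ≈ 17.56°, λ = atan2(p_y, p_x) ≈ 71.74°.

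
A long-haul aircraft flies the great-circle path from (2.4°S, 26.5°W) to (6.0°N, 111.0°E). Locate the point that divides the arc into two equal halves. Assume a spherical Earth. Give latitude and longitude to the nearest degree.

≈ (5°N, 42°E)

Write both endpoints as unit vectors p₁, p₂ with components (cos φ cos λ, cos φ sin λ, sin φ).
The central angle between the endpoints is δ = arccos(p₁·p₂) ≈ 2.399 rad (137.5°).
Interpolate at f = 1/2 with slerp weights a = sin((1−f)δ)/sin δ ≈ 1.379, b = sin(fδ)/sin δ ≈ 1.379.
p = a·p₁ + b·p₂ ≈ (0.741, 0.665, 0.086); φ = arcsin(p_z) ≈ 4.96°, λ = atan2(p_y, p_x) ≈ 41.91°.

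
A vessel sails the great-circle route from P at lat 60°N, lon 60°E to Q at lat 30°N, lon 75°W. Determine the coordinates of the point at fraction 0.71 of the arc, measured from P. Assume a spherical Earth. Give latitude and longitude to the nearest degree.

Convert each endpoint to a unit vector on the sphere (x = cos φ cos λ, y = cos φ sin λ, z = sin φ).
The central angle between the endpoints is δ = arccos(p₁·p₂) ≈ 1.444 rad (82.7°).
Interpolate at f = 0.71 with slerp weights a = sin((1−f)δ)/sin δ ≈ 0.410, b = sin(fδ)/sin δ ≈ 0.862.
p = a·p₁ + b·p₂ ≈ (0.296, -0.543, 0.786); φ = arcsin(p_z) ≈ 51.79°, λ = atan2(p_y, p_x) ≈ -61.45°.

≈ lat 52°N, lon 61°W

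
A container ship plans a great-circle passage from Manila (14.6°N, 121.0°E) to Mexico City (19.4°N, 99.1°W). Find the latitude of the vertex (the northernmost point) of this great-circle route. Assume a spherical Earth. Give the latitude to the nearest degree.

The great circle lies in the plane with unit normal n̂ = (p₁ × p₂)/|p₁ × p₂|.
Here n̂_z ≈ +0.745; the vertex latitude is φ_max = arccos|n̂_z| ≈ 41.8°.
Check via Clairaut: cos φ_max = |cos φ₁| · sin C = cos(14.6°)·sin(50.4°) ≈ 0.745, again giving ≈ 41.8°.

≈ 42°N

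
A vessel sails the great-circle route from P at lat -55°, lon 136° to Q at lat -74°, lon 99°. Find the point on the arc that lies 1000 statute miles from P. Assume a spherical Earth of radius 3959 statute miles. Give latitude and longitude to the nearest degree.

The haversine formula gives a central angle δ ≈ 0.419 rad (24.0°) between the endpoints. The total great-circle distance is δ·R ≈ 0.419 × 3959 ≈ 1657 mi, so the target fraction is f = 1000/1657 ≈ 0.603.
Interpolate at f ≈ 0.603 with slerp weights a = sin((1−f)δ)/sin δ ≈ 0.406, b = sin(fδ)/sin δ ≈ 0.615.
p = a·p₁ + b·p₂ ≈ (-0.194, 0.329, -0.924); φ = arcsin(p_z) ≈ -67.52°, λ = atan2(p_y, p_x) ≈ 120.53°.

≈ lat -68°, lon 121°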